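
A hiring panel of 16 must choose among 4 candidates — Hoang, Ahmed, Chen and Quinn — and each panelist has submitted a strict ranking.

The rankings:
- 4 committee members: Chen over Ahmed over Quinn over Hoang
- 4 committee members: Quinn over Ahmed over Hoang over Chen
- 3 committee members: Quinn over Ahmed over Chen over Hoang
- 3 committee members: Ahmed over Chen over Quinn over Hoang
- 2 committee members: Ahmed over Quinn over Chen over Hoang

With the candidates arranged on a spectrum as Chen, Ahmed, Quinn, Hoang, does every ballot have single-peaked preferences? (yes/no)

yes

Axis positions: Chen=1, Ahmed=2, Quinn=3, Hoang=4.
Ballot type 1 (peak Chen at position 1): ranking walks positions 1-2-3-4, expanding outward from the peak — single-peaked.
Ballot type 2 (peak Quinn at position 3): ranking walks positions 3-2-4-1, expanding outward from the peak — single-peaked.
Ballot type 3 (peak Quinn at position 3): ranking walks positions 3-2-1-4, expanding outward from the peak — single-peaked.
Ballot type 4 (peak Ahmed at position 2): ranking walks positions 2-1-3-4, expanding outward from the peak — single-peaked.
Ballot type 5 (peak Ahmed at position 2): ranking walks positions 2-3-1-4, expanding outward from the peak — single-peaked.
Every ranking is single-peaked on this axis.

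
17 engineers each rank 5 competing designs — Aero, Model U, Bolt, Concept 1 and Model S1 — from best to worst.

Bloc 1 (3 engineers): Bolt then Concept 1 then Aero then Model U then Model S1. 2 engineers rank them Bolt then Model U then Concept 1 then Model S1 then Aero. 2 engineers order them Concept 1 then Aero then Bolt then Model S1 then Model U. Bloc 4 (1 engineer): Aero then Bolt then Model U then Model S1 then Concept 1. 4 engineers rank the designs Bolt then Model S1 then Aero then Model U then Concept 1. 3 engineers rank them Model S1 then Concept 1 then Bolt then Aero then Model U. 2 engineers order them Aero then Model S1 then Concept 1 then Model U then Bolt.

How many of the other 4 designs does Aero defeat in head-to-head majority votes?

Aero against each rival (17 engineers):
Aero vs Model U: 3+2+1+4+3+2 = 15 for Aero, 2 for Model U — Aero by 15–2.
Aero vs Bolt: Aero preferred on 2+1+2 = 5 ballots; Bolt wins 12–5.
Aero–Concept 1: Concept 1 10–7.
Aero vs Model S1: 8 to 9, Model S1.
Aero beats Model U; loses to Bolt, Concept 1, Model S1 — 1 pairwise win.

1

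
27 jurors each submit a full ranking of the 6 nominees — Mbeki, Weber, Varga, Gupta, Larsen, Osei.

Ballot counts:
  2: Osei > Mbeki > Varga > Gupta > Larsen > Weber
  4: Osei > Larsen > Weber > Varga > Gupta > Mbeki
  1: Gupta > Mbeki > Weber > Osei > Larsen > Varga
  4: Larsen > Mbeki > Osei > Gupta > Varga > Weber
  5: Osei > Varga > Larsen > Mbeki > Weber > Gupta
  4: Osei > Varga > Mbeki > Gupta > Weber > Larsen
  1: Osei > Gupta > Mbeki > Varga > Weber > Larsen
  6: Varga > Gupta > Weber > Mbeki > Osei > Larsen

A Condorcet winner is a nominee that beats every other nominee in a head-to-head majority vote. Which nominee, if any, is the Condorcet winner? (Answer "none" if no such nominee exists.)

Osei

Head-to-head results (27 jurors):
Mbeki vs Weber: Mbeki preferred on 2+1+4+5+4+1 = 17 ballots; Mbeki wins 17–10.
Mbeki vs Varga: Varga, 19–8.
Mbeki vs Gupta: Mbeki wins 15–12.
Mbeki vs Larsen: Mbeki wins 14–13.
Mbeki vs Osei: Mbeki preferred on 1+4+6 = 11 ballots; Osei wins 16–11.
Weber vs Varga: Weber is ranked higher on 4+1 = 5 ballots, Varga on 22. Varga wins 22–5.
Weber vs Gupta: 4+5 = 9 for Weber, 18 for Gupta — Gupta by 18–9.
Weber vs Larsen: Larsen wins 15–12.
Weber vs Osei: 1+6 = 7 for Weber, 20 for Osei — Osei by 20–7.
Varga vs Gupta: Varga wins 21–6.
Varga vs Larsen: 2+5+4+1+6 = 18 for Varga, 9 for Larsen — Varga by 18–9.
Varga–Osei: Osei 21–6.
Gupta vs Larsen: Gupta, 14–13.
Gupta vs Osei: Gupta is ranked higher on 1+6 = 7 ballots, Osei on 20. Osei wins 20–7.
Larsen vs Osei: Osei, 23–4.
Only Osei has no losses; Osei is the Condorcet winner.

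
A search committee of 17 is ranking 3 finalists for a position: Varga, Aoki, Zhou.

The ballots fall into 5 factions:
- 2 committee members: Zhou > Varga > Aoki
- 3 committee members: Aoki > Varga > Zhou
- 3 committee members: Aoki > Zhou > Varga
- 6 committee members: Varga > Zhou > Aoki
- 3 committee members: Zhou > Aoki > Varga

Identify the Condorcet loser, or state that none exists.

Head-to-head results (17 committee members):
Varga vs Aoki: Varga is ranked higher on 2+6 = 8 ballots, Aoki on 9. Aoki wins 9–8.
Varga vs Zhou: Varga preferred on 3+6 = 9 ballots; Varga wins 9–8.
Aoki vs Zhou: Zhou, 11–6.
Every candidate wins at least one matchup (Varga beats Zhou; Aoki beats Varga; Zhou beats Aoki), so there is no Condorcet loser.

none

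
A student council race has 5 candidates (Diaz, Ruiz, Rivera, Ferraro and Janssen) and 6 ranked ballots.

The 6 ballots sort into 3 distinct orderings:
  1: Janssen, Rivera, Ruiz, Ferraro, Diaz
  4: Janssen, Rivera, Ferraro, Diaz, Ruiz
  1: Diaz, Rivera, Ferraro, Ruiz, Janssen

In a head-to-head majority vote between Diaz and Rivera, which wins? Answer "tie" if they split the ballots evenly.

Rivera

Ballots ranking Diaz above Rivera: 1.
Ballots ranking Rivera above Diaz: 6 − 1 = 5.
Rivera wins the head-to-head 5–1.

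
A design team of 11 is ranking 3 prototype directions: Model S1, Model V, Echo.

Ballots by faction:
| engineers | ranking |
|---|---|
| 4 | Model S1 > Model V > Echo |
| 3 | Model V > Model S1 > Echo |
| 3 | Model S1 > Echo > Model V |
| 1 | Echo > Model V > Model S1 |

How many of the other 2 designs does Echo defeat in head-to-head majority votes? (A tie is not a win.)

Echo against each rival (11 engineers):
Echo vs Model S1: Echo preferred on 1 ballot; Model S1 wins 10–1.
Echo vs Model V: Echo preferred on 3+1 = 4 ballots; Model V wins 7–4.
Echo beats no one; loses to Model S1, Model V — 0 pairwise wins.

0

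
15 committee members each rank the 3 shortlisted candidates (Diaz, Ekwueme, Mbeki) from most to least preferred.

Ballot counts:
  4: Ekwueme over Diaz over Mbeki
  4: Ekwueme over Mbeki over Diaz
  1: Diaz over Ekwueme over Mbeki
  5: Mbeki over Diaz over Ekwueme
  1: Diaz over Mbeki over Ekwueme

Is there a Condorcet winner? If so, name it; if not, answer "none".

Ekwueme

Check each pair by majority over 15 ballots:
Diaz vs Ekwueme: 7 to 8, Ekwueme.
Diaz vs Mbeki: 6 to 9, Mbeki.
Ekwueme vs Mbeki: Ekwueme, 9–6.
Ekwueme defeats every rival head-to-head and is the Condorcet winner.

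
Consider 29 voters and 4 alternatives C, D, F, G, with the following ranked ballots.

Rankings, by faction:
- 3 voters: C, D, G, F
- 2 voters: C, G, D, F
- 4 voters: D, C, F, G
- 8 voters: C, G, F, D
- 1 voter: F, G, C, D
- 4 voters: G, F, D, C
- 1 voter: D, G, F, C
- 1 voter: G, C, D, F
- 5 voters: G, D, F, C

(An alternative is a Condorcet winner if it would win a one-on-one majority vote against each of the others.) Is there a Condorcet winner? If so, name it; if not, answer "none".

C

Check each pair by majority over 29 ballots:
C–D: C 15–14.
C vs F: 3+2+4+8+1 = 18 for C, 11 for F — C by 18–11.
C vs G: 3+2+4+8 = 17 for C, 12 for G — C by 17–12.
D vs F: 3+2+4+1+1+5 = 16 for D, 13 for F — D by 16–13.
D vs G: G wins 21–8.
F vs G: G, 24–5.
C wins every pairwise contest, so C is the Condorcet winner.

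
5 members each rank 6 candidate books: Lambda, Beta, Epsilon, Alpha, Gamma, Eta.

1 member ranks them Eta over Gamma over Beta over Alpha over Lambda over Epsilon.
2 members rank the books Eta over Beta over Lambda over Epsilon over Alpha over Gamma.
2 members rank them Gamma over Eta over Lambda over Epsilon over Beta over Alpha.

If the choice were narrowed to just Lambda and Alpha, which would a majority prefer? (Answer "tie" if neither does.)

Lambda

Ballots ranking Lambda above Alpha: 2 + 2 = 4.
Ballots ranking Alpha above Lambda: 5 − 4 = 1.
Lambda wins the head-to-head 4–1.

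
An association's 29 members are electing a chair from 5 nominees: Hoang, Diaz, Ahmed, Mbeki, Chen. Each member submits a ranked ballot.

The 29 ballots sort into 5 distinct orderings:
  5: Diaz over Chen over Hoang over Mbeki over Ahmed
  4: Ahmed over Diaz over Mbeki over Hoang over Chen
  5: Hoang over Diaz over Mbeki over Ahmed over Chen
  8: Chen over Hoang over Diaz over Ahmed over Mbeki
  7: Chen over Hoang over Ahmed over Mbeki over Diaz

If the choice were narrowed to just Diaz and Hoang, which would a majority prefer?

Ballots ranking Diaz above Hoang: 5 + 4 = 9.
Ballots ranking Hoang above Diaz: 29 − 9 = 20.
Hoang wins the head-to-head 20–9.

Hoang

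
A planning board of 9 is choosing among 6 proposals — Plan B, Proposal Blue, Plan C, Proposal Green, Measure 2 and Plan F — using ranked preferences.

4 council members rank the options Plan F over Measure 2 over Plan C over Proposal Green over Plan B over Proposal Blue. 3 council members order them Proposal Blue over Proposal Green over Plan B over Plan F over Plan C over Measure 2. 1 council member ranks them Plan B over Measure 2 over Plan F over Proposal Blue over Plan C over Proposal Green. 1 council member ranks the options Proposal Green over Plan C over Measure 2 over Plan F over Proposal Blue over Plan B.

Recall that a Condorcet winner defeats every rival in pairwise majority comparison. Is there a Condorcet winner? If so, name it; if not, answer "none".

Plan F

Pairwise majorities:
Plan B–Proposal Blue: Plan B 5–4.
Plan B vs Plan C: 3+1 = 4 for Plan B, 5 for Plan C — Plan C by 5–4.
Plan B vs Proposal Green: Proposal Green wins 8–1.
Plan B vs Measure 2: Plan B is ranked higher on 3+1 = 4 ballots, Measure 2 on 5. Measure 2 wins 5–4.
Plan B vs Plan F: Plan F wins 5–4.
Proposal Blue vs Plan C: 4 to 5, Plan C.
Proposal Blue vs Proposal Green: Proposal Green, 5–4.
Proposal Blue vs Measure 2: Proposal Blue is ranked higher on 3 ballots, Measure 2 on 6. Measure 2 wins 6–3.
Proposal Blue vs Plan F: 3 to 6, Plan F.
Plan C–Proposal Green: Plan C 5–4.
Plan C vs Measure 2: Plan C is ranked higher on 3+1 = 4 ballots, Measure 2 on 5. Measure 2 wins 5–4.
Plan C vs Plan F: 1 for Plan C, 8 for Plan F — Plan F by 8–1.
Proposal Green–Measure 2: Measure 2 5–4.
Proposal Green vs Plan F: 3+1 = 4 for Proposal Green, 5 for Plan F — Plan F by 5–4.
Measure 2 vs Plan F: Measure 2 is ranked higher on 1+1 = 2 ballots, Plan F on 7. Plan F wins 7–2.
Plan F beats each of Plan B, Proposal Blue, Plan C, Proposal Green, Measure 2 — Plan F is the Condorcet winner.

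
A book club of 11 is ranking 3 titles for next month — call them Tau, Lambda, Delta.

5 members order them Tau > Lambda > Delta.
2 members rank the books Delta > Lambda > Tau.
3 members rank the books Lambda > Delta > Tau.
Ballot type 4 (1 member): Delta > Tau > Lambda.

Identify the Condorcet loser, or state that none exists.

Pairwise majorities:
Tau vs Lambda: Tau is ranked higher on 5+1 = 6 ballots, Lambda on 5. Tau wins 6–5.
Tau vs Delta: 5 for Tau, 6 for Delta — Delta by 6–5.
Lambda vs Delta: 5+3 = 8 for Lambda, 3 for Delta — Lambda by 8–3.
Each book has at least one pairwise win (Tau beats Lambda; Lambda beats Delta; Delta beats Tau) — no Condorcet loser.

none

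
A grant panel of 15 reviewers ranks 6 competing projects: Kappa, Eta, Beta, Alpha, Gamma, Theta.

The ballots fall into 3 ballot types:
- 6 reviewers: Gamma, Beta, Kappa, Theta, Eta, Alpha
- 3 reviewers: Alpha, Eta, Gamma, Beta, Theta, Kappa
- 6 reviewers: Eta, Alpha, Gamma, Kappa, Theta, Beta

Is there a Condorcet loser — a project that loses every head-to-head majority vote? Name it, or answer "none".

Pairwise majorities:
Kappa–Eta: Eta 9–6.
Kappa vs Beta: Beta wins 9–6.
Kappa–Alpha: Alpha 9–6.
Kappa vs Gamma: Gamma wins 15–0.
Kappa vs Theta: Kappa wins 12–3.
Eta vs Beta: Eta wins 9–6.
Eta vs Alpha: Eta, 12–3.
Eta vs Gamma: Eta wins 9–6.
Eta vs Theta: Eta, 9–6.
Beta vs Alpha: Beta preferred on 6 ballots; Alpha wins 9–6.
Beta vs Gamma: 0 to 15, Gamma.
Beta vs Theta: Beta, 9–6.
Alpha vs Gamma: 9 to 6, Alpha.
Alpha vs Theta: Alpha, 9–6.
Gamma vs Theta: Gamma wins 15–0.
Theta is beaten in every head-to-head and is the Condorcet loser.

Theta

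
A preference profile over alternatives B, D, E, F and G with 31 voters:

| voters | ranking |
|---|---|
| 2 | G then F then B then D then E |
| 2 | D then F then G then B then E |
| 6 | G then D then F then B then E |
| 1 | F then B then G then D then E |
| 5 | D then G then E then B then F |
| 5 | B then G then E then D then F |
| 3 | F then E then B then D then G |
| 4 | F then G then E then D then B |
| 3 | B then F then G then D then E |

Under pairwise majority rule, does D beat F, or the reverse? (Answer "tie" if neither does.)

Ballots ranking D above F: 2 + 6 + 5 + 5 = 18.
Ballots ranking F above D: 31 − 18 = 13.
D wins the head-to-head 18–13.

D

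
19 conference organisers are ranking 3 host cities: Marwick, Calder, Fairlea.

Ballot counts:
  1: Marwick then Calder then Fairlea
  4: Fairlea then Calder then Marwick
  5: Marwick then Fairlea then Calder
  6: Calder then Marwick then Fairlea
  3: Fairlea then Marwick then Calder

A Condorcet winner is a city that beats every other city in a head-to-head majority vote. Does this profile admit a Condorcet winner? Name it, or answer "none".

none

Pairwise majorities:
Marwick vs Calder: Marwick preferred on 1+5+3 = 9 ballots; Calder wins 10–9.
Marwick–Fairlea: Marwick 12–7.
Calder vs Fairlea: 1+6 = 7 for Calder, 12 for Fairlea — Fairlea by 12–7.
Every city loses at least once (Marwick loses to Calder; Calder loses to Fairlea; Fairlea loses to Marwick). The majority relation contains the cycle Marwick → Fairlea → Calder → Marwick, so there is no Condorcet winner.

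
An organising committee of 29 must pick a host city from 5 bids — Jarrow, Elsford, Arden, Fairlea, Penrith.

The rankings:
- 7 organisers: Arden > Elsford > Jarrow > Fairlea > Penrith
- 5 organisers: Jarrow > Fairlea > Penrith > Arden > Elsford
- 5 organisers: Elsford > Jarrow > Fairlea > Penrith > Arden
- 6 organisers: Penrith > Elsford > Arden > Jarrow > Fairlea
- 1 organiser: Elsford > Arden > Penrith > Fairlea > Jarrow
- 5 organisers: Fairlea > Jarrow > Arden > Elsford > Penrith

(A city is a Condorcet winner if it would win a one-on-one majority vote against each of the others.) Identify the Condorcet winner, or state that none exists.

none

Head-to-head results (29 organisers):
Jarrow vs Elsford: 5+5 = 10 for Jarrow, 19 for Elsford — Elsford by 19–10.
Jarrow vs Arden: 15 to 14, Jarrow.
Jarrow vs Fairlea: Jarrow preferred on 7+5+5+6 = 23 ballots; Jarrow wins 23–6.
Jarrow vs Penrith: Jarrow is ranked higher on 7+5+5+5 = 22 ballots, Penrith on 7. Jarrow wins 22–7.
Elsford vs Arden: Elsford preferred on 5+6+1 = 12 ballots; Arden wins 17–12.
Elsford vs Fairlea: 7+5+6+1 = 19 for Elsford, 10 for Fairlea — Elsford by 19–10.
Elsford vs Penrith: 18 to 11, Elsford.
Arden vs Fairlea: 7+6+1 = 14 for Arden, 15 for Fairlea — Fairlea by 15–14.
Arden vs Penrith: Arden is ranked higher on 7+1+5 = 13 ballots, Penrith on 16. Penrith wins 16–13.
Fairlea vs Penrith: Fairlea is ranked higher on 7+5+5+5 = 22 ballots, Penrith on 7. Fairlea wins 22–7.
Every city loses at least once (Jarrow loses to Elsford; Elsford loses to Arden; Arden loses to Jarrow; Fairlea loses to Jarrow; Penrith loses to Jarrow). The majority relation contains the cycle Jarrow beats Arden beats Elsford beats Jarrow, so there is no Condorcet winner.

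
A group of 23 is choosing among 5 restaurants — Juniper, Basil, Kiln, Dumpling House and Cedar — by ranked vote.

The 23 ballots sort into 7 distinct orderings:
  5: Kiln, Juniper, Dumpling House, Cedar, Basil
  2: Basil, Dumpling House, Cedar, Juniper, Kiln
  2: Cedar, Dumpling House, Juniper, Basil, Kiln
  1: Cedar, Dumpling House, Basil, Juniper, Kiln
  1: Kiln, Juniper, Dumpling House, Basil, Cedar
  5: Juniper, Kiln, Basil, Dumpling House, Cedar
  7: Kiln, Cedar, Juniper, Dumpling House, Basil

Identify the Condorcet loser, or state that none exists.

Pairwise majorities:
Juniper vs Basil: Juniper wins 20–3.
Juniper–Kiln: Kiln 13–10.
Juniper vs Dumpling House: 18 to 5, Juniper.
Juniper vs Cedar: Cedar, 12–11.
Basil vs Kiln: 2+2+1 = 5 for Basil, 18 for Kiln — Kiln by 18–5.
Basil vs Dumpling House: 7 to 16, Dumpling House.
Basil vs Cedar: Basil is ranked higher on 2+1+5 = 8 ballots, Cedar on 15. Cedar wins 15–8.
Kiln vs Dumpling House: Kiln is ranked higher on 5+1+5+7 = 18 ballots, Dumpling House on 5. Kiln wins 18–5.
Kiln–Cedar: Kiln 18–5.
Dumpling House vs Cedar: Dumpling House preferred on 5+2+1+5 = 13 ballots; Dumpling House wins 13–10.
Basil loses to every other restaurant — it is the Condorcet loser.

Basil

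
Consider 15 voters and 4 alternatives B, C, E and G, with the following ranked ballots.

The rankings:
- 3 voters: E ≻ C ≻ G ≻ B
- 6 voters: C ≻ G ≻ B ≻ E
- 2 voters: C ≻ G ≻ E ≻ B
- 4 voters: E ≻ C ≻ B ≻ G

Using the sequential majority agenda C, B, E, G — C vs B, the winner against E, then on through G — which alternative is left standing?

Round 1: C vs B — 15–0, C advances.
Round 2: C vs E — 8–7, C advances.
Round 3: C vs G — 15–0, C advances.
C survives the agenda.

C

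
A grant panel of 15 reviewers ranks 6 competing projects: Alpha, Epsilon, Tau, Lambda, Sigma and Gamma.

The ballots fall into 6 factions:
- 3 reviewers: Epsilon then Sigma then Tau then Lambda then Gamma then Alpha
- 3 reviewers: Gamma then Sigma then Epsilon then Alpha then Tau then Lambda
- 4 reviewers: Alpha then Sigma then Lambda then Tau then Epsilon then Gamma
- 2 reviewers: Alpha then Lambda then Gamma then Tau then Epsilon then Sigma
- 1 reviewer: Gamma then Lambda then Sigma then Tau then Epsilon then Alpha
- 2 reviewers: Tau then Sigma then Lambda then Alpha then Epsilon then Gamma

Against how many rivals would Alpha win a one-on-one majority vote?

4

Alpha against each rival (15 reviewers):
Alpha vs Epsilon: Alpha preferred on 4+2+2 = 8 ballots; Alpha wins 8–7.
Alpha vs Tau: Alpha is ranked higher on 3+4+2 = 9 ballots, Tau on 6. Alpha wins 9–6.
Alpha vs Lambda: Alpha, 9–6.
Alpha vs Sigma: Sigma wins 9–6.
Alpha vs Gamma: 8 to 7, Alpha.
Alpha beats Epsilon, Tau, Lambda, Gamma; loses to Sigma — 4 pairwise wins.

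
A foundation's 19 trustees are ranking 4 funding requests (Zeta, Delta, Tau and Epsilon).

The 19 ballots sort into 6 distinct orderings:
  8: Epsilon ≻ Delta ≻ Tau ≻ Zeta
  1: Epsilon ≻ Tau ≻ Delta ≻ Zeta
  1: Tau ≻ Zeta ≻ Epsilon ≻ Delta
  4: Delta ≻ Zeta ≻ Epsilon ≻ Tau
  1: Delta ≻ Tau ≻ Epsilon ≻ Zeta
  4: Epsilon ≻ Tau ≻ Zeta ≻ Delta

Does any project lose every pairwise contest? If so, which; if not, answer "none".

Zeta

Pairwise majorities:
Zeta vs Delta: Zeta preferred on 1+4 = 5 ballots; Delta wins 14–5.
Zeta vs Tau: 4 for Zeta, 15 for Tau — Tau by 15–4.
Zeta vs Epsilon: Epsilon wins 14–5.
Delta vs Tau: Delta wins 13–6.
Delta vs Epsilon: Epsilon, 14–5.
Tau vs Epsilon: Epsilon wins 17–2.
Only Zeta has no wins; Zeta is the Condorcet loser.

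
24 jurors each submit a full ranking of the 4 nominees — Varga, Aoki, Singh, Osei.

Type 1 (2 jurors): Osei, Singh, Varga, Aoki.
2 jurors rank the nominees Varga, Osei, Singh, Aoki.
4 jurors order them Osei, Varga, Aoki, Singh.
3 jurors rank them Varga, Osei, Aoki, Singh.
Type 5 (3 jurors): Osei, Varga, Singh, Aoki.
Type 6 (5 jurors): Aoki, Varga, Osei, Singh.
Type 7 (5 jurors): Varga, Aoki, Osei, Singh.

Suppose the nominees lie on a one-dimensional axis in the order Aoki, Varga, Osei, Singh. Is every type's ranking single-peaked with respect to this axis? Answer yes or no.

yes

Axis positions: Aoki=1, Varga=2, Osei=3, Singh=4.
Type 1 (peak Osei at position 3): ranking walks positions 3-4-2-1, expanding outward from the peak — single-peaked.
Type 2 (peak Varga at position 2): ranking walks positions 2-3-4-1, expanding outward from the peak — single-peaked.
Type 3 (peak Osei at position 3): ranking walks positions 3-2-1-4, expanding outward from the peak — single-peaked.
Type 4 (peak Varga at position 2): ranking walks positions 2-3-1-4, expanding outward from the peak — single-peaked.
Type 5 (peak Osei at position 3): ranking walks positions 3-2-4-1, expanding outward from the peak — single-peaked.
Type 6 (peak Aoki at position 1): ranking walks positions 1-2-3-4, expanding outward from the peak — single-peaked.
Type 7 (peak Varga at position 2): ranking walks positions 2-1-3-4, expanding outward from the peak — single-peaked.
Every ranking is single-peaked on this axis.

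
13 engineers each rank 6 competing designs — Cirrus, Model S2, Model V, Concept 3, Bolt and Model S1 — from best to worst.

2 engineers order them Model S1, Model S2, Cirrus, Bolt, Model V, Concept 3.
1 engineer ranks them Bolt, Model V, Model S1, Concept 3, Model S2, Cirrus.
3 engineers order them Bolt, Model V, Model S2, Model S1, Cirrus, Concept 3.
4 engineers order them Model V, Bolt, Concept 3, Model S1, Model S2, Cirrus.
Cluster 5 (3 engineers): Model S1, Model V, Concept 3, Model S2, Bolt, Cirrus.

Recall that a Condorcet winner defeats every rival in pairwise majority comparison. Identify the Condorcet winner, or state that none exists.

Check each pair by majority over 13 ballots:
Cirrus vs Model S2: Model S2 wins 13–0.
Cirrus vs Model V: Model V wins 11–2.
Cirrus vs Concept 3: Concept 3 wins 8–5.
Cirrus–Bolt: Bolt 11–2.
Cirrus vs Model S1: Model S1 wins 13–0.
Model S2 vs Model V: Model V wins 11–2.
Model S2 vs Concept 3: Concept 3 wins 8–5.
Model S2 vs Bolt: Bolt, 8–5.
Model S2 vs Model S1: Model S2 preferred on 3 ballots; Model S1 wins 10–3.
Model V vs Concept 3: 2+1+3+4+3 = 13 for Model V, 0 for Concept 3 — Model V by 13–0.
Model V vs Bolt: 4+3 = 7 for Model V, 6 for Bolt — Model V by 7–6.
Model V vs Model S1: Model V, 8–5.
Concept 3 vs Bolt: Concept 3 is ranked higher on 3 ballots, Bolt on 10. Bolt wins 10–3.
Concept 3 vs Model S1: 4 to 9, Model S1.
Bolt vs Model S1: Bolt is ranked higher on 1+3+4 = 8 ballots, Model S1 on 5. Bolt wins 8–5.
Model V defeats every rival head-to-head and is the Condorcet winner.

Model V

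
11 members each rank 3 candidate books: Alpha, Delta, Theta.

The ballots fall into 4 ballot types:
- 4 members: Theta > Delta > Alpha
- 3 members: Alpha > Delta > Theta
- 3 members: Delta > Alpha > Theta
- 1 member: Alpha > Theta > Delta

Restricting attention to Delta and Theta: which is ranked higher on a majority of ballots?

Ballots ranking Delta above Theta: 3 + 3 = 6.
Ballots ranking Theta above Delta: 11 − 6 = 5.
Delta wins the head-to-head 6–5.

Delta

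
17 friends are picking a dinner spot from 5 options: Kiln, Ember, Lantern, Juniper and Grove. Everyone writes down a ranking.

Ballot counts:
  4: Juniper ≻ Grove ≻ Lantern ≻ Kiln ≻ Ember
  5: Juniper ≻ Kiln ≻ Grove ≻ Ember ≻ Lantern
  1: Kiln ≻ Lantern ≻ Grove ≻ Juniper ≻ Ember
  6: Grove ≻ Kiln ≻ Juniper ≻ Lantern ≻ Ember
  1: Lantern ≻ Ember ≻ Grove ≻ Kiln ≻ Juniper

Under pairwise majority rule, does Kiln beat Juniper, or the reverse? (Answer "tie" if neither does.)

Ballots ranking Kiln above Juniper: 1 + 6 + 1 = 8.
Ballots ranking Juniper above Kiln: 17 − 8 = 9.
Juniper wins the head-to-head 9–8.

Juniper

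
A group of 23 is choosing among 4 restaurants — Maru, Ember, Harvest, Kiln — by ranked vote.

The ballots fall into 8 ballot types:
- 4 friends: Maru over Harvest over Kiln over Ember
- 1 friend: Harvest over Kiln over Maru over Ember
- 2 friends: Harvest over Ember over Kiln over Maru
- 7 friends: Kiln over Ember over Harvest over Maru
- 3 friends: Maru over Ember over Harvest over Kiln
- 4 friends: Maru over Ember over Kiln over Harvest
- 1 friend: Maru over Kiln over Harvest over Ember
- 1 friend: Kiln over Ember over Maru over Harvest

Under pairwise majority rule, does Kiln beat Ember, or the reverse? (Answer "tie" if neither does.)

Kiln

Ballots ranking Kiln above Ember: 4 + 1 + 7 + 1 + 1 = 14.
Ballots ranking Ember above Kiln: 23 − 14 = 9.
Kiln wins the head-to-head 14–9.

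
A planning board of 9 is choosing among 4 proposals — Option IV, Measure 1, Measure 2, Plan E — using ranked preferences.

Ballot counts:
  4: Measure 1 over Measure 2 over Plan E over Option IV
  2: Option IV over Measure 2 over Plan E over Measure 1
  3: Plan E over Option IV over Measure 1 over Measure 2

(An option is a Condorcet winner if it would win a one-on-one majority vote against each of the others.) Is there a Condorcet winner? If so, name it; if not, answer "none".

none

Check each pair by majority over 9 ballots:
Option IV vs Measure 1: 5 to 4, Option IV.
Option IV vs Measure 2: Option IV is ranked higher on 2+3 = 5 ballots, Measure 2 on 4. Option IV wins 5–4.
Option IV–Plan E: Plan E 7–2.
Measure 1 vs Measure 2: Measure 1, 7–2.
Measure 1 vs Plan E: Measure 1 is ranked higher on 4 ballots, Plan E on 5. Plan E wins 5–4.
Measure 2 vs Plan E: 6 to 3, Measure 2.
No option is unbeaten: Option IV loses to Plan E; Measure 1 loses to Option IV; Measure 2 loses to Option IV; Plan E loses to Measure 2. In particular Option IV → Measure 2 → Plan E → Option IV is a majority cycle — no Condorcet winner exists.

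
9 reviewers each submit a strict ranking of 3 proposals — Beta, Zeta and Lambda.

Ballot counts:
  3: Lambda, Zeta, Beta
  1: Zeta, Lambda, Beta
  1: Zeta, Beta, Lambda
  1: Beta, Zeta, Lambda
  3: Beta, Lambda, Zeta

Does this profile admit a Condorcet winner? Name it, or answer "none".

Pairwise majorities:
Beta vs Zeta: Beta is ranked higher on 1+3 = 4 ballots, Zeta on 5. Zeta wins 5–4.
Beta vs Lambda: Beta preferred on 1+1+3 = 5 ballots; Beta wins 5–4.
Zeta vs Lambda: 3 to 6, Lambda.
Each project drops at least one matchup (Beta loses to Zeta; Zeta loses to Lambda; Lambda loses to Beta); the cycle Beta → Lambda → Zeta → Beta rules out a Condorcet winner.

none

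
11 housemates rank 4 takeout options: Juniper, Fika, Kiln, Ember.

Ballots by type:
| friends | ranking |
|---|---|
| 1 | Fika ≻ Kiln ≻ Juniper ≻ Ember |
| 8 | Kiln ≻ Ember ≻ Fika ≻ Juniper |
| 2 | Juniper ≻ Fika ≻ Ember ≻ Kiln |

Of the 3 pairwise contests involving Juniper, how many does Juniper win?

Juniper against each rival (11 friends):
Juniper vs Fika: Fika wins 9–2.
Juniper vs Kiln: Kiln, 9–2.
Juniper vs Ember: 1+2 = 3 for Juniper, 8 for Ember — Ember by 8–3.
Juniper beats no one; loses to Fika, Kiln, Ember — 0 pairwise wins.

0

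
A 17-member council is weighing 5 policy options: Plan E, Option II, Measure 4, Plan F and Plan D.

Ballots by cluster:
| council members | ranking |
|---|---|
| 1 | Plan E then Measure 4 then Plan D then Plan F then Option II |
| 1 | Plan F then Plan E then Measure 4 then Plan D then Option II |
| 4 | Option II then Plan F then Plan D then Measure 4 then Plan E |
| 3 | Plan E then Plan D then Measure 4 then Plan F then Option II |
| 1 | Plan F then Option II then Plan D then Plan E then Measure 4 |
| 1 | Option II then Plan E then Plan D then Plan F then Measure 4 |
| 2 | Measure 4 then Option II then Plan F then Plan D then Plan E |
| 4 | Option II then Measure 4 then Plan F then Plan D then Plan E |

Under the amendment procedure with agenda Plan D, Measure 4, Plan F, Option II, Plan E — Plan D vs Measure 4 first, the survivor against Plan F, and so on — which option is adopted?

Option II

Round 1: Plan D vs Measure 4 — 9–8, Plan D advances.
Round 2: Plan D vs Plan F — 5–12, Plan F advances.
Round 3: Plan F vs Option II — 6–11, Option II advances.
Round 4: Option II vs Plan E — 12–5, Option II advances.
Option II survives the agenda.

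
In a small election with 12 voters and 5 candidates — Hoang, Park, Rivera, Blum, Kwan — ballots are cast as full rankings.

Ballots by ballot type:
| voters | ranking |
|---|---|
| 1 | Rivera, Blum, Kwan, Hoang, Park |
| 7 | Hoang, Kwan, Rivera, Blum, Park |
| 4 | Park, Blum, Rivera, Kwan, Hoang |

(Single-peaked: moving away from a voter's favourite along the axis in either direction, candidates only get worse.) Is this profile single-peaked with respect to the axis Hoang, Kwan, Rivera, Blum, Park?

Axis positions: Hoang=1, Kwan=2, Rivera=3, Blum=4, Park=5.
Ballot type 1 (peak Rivera at position 3): ranking walks positions 3-4-2-1-5, expanding outward from the peak — single-peaked.
Ballot type 2 (peak Hoang at position 1): ranking walks positions 1-2-3-4-5, expanding outward from the peak — single-peaked.
Ballot type 3 (peak Park at position 5): ranking walks positions 5-4-3-2-1, expanding outward from the peak — single-peaked.
Every ranking is single-peaked on this axis.

yes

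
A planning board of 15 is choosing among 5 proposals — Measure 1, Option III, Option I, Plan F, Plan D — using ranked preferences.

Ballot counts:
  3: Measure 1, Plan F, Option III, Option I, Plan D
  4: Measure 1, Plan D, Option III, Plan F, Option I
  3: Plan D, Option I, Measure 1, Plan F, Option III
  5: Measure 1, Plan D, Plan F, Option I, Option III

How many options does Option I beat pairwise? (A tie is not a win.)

1

Option I against each rival (15 council members):
Option I vs Measure 1: Measure 1 wins 12–3.
Option I vs Option III: Option I, 8–7.
Option I vs Plan F: 3 for Option I, 12 for Plan F — Plan F by 12–3.
Option I vs Plan D: Plan D wins 12–3.
Option I beats Option III; loses to Measure 1, Plan F, Plan D — 1 pairwise win.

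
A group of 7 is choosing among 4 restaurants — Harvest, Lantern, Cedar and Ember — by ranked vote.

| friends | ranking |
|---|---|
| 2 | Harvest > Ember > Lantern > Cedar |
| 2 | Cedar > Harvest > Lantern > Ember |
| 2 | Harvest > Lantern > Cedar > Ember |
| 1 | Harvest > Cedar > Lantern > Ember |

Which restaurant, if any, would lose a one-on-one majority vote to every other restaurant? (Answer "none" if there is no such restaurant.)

Ember

Pairwise majorities:
Harvest vs Lantern: Harvest preferred on 2+2+2+1 = 7 ballots; Harvest wins 7–0.
Harvest vs Cedar: 2+2+1 = 5 for Harvest, 2 for Cedar — Harvest by 5–2.
Harvest–Ember: Harvest 7–0.
Lantern vs Cedar: Lantern is ranked higher on 2+2 = 4 ballots, Cedar on 3. Lantern wins 4–3.
Lantern vs Ember: Lantern wins 5–2.
Cedar vs Ember: Cedar, 5–2.
Ember is beaten in every head-to-head and is the Condorcet loser.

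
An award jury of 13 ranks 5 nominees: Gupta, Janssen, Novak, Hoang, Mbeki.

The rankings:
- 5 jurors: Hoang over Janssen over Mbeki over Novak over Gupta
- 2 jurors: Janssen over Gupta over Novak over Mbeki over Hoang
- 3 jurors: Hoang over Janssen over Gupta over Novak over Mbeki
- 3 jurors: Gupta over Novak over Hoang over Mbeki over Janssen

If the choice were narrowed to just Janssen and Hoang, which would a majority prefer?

Ballots ranking Janssen above Hoang: 2.
Ballots ranking Hoang above Janssen: 13 − 2 = 11.
Hoang wins the head-to-head 11–2.

Hoang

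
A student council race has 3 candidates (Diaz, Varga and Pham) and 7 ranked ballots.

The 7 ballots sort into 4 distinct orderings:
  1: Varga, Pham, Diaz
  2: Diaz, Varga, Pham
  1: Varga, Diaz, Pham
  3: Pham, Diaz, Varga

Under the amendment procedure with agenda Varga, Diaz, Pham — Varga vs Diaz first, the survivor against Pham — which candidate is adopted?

Round 1: Varga vs Diaz — 2–5, Diaz advances.
Round 2: Diaz vs Pham — 3–4, Pham advances.
Pham survives the agenda.

Pham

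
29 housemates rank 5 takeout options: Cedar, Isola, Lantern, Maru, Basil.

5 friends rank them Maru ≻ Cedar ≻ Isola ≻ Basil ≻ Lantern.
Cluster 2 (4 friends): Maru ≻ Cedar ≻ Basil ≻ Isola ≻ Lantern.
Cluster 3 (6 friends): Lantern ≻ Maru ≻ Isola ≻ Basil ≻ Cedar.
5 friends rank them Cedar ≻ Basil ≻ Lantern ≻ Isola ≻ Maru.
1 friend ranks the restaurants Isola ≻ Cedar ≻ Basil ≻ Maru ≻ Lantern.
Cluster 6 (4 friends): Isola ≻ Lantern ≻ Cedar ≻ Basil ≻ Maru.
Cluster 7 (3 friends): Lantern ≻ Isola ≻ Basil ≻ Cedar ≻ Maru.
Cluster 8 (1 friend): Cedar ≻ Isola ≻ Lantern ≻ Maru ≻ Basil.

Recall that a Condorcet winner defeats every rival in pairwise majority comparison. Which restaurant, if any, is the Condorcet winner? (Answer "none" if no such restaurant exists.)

Pairwise majorities:
Cedar vs Isola: Cedar wins 15–14.
Cedar vs Lantern: Cedar, 16–13.
Cedar–Maru: Maru 15–14.
Cedar vs Basil: Cedar, 20–9.
Isola vs Lantern: Isola wins 15–14.
Isola–Maru: Maru 15–14.
Isola vs Basil: Isola wins 20–9.
Lantern vs Maru: Lantern wins 19–10.
Lantern–Basil: Basil 15–14.
Maru–Basil: Maru 16–13.
Each restaurant drops at least one matchup (Cedar loses to Maru; Isola loses to Cedar; Lantern loses to Cedar; Maru loses to Lantern; Basil loses to Cedar); the cycle Cedar → Lantern → Maru → Cedar rules out a Condorcet winner.

none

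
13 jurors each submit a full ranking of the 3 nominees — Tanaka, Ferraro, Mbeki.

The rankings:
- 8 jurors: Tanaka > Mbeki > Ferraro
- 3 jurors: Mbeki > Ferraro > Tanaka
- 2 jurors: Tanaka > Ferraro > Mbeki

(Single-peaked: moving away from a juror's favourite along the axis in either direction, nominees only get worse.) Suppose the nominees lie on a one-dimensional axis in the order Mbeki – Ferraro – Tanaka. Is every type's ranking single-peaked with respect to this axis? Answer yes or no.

Axis positions: Mbeki=1, Ferraro=2, Tanaka=3.
Type 1: ranking walks positions 3-1-2; Mbeki is ranked above Ferraro even though Ferraro lies between Mbeki and the peak Tanaka on the axis — preferences dip and rise again. Not single-peaked.
Type 2 (peak Mbeki at position 1): ranking walks positions 1-2-3, expanding outward from the peak — single-peaked.
Type 3 (peak Tanaka at position 3): ranking walks positions 3-2-1, expanding outward from the peak — single-peaked.
Type 1 violates single-peakedness, so the profile is not single-peaked on this axis.

no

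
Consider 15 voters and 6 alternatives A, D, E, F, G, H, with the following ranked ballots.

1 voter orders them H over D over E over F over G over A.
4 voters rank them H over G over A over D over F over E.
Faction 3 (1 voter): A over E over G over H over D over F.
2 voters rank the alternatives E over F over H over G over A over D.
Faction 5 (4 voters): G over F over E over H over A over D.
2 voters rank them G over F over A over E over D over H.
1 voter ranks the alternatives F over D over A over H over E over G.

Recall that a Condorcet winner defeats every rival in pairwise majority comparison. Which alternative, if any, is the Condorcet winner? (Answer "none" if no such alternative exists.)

none

Pairwise majorities:
A vs D: A preferred on 4+1+2+4+2 = 13 ballots; A wins 13–2.
A vs E: 4+1+2+1 = 8 for A, 7 for E — A by 8–7.
A vs F: 4+1 = 5 for A, 10 for F — F by 10–5.
A vs G: A is ranked higher on 1+1 = 2 ballots, G on 13. G wins 13–2.
A vs H: A preferred on 1+2+1 = 4 ballots; H wins 11–4.
D vs E: 6 to 9, E.
D vs F: D is ranked higher on 1+4+1 = 6 ballots, F on 9. F wins 9–6.
D vs G: D is ranked higher on 1+1 = 2 ballots, G on 13. G wins 13–2.
D vs H: 2+1 = 3 for D, 12 for H — H by 12–3.
E vs F: E is ranked higher on 1+1+2 = 4 ballots, F on 11. F wins 11–4.
E vs G: 1+1+2+1 = 5 for E, 10 for G — G by 10–5.
E vs H: E preferred on 1+2+4+2 = 9 ballots; E wins 9–6.
F vs G: 1+2+1 = 4 for F, 11 for G — G by 11–4.
F vs H: F is ranked higher on 2+4+2+1 = 9 ballots, H on 6. F wins 9–6.
G vs H: 7 to 8, H.
Each alternative drops at least one matchup (A loses to F; D loses to A; E loses to A; F loses to G; G loses to H; H loses to E); the cycle A > E > H > A rules out a Condorcet winner.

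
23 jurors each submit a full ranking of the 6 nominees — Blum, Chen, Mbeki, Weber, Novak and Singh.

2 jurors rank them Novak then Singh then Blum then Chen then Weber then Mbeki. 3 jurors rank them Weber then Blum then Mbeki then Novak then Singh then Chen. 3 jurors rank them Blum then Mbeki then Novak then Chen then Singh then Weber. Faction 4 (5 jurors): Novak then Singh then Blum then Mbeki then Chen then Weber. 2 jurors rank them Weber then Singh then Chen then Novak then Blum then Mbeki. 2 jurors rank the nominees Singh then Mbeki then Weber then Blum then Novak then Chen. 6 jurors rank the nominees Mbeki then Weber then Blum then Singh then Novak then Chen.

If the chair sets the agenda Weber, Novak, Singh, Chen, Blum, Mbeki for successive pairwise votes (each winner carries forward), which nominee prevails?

Blum

Round 1: Weber vs Novak — 13–10, Weber advances.
Round 2: Weber vs Singh — 11–12, Singh advances.
Round 3: Singh vs Chen — 20–3, Singh advances.
Round 4: Singh vs Blum — 11–12, Blum advances.
Round 5: Blum vs Mbeki — 15–8, Blum advances.
The agenda winner is Blum.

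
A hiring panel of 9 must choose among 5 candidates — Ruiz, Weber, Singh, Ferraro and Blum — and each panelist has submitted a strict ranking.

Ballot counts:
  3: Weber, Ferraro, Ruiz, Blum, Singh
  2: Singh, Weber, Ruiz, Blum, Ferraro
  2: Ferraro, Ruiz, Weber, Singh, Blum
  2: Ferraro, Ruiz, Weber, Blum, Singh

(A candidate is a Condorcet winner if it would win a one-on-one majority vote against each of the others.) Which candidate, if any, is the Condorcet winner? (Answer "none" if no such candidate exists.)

Check each pair by majority over 9 ballots:
Ruiz vs Weber: Weber wins 5–4.
Ruiz vs Singh: Ruiz, 7–2.
Ruiz vs Ferraro: Ferraro, 7–2.
Ruiz vs Blum: Ruiz, 9–0.
Weber–Singh: Weber 7–2.
Weber vs Ferraro: Weber, 5–4.
Weber vs Blum: Weber wins 9–0.
Singh vs Ferraro: Ferraro, 7–2.
Singh vs Blum: Blum, 5–4.
Ferraro–Blum: Ferraro 7–2.
Weber beats each of Ruiz, Singh, Ferraro, Blum — Weber is the Condorcet winner.

Weber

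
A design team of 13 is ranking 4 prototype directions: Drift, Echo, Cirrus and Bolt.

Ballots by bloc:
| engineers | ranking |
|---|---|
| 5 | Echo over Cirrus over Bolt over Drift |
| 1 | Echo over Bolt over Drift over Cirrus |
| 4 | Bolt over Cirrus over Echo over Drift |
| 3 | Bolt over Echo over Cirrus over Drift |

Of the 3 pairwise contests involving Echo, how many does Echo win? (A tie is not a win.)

2

Echo against each rival (13 engineers):
Echo vs Drift: Echo wins 13–0.
Echo vs Cirrus: Echo wins 9–4.
Echo vs Bolt: 5+1 = 6 for Echo, 7 for Bolt — Bolt by 7–6.
Echo beats Drift, Cirrus; loses to Bolt — 2 pairwise wins.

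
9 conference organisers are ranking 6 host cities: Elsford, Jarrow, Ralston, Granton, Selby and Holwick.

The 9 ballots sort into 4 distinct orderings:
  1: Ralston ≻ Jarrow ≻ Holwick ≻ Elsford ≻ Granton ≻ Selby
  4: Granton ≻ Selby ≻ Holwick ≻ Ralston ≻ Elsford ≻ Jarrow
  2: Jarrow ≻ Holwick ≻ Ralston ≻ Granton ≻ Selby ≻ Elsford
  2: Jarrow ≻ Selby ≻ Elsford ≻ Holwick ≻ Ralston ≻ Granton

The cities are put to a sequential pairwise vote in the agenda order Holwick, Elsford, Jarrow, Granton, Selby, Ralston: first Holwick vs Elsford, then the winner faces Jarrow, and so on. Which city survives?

Round 1: Holwick vs Elsford — 7–2, Holwick advances.
Round 2: Holwick vs Jarrow — 4–5, Jarrow advances.
Round 3: Jarrow vs Granton — 5–4, Jarrow advances.
Round 4: Jarrow vs Selby — 5–4, Jarrow advances.
Round 5: Jarrow vs Ralston — 4–5, Ralston advances.
Ralston survives the agenda.

Ralston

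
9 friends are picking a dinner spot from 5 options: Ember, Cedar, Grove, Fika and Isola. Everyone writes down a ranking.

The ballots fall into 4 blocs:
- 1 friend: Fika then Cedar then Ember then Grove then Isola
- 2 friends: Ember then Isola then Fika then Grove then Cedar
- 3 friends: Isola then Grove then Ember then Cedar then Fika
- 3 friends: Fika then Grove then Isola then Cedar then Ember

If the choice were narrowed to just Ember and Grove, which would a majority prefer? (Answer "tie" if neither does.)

Grove

Ballots ranking Ember above Grove: 1 + 2 = 3.
Ballots ranking Grove above Ember: 9 − 3 = 6.
Grove wins the head-to-head 6–3.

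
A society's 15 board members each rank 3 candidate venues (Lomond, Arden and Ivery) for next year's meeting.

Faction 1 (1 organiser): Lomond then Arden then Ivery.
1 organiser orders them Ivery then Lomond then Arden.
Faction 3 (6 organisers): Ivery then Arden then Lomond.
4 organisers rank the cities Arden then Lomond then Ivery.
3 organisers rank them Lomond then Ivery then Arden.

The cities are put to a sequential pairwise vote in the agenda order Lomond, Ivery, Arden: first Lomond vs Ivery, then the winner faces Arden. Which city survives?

Round 1: Lomond vs Ivery — 8–7, Lomond advances.
Round 2: Lomond vs Arden — 5–10, Arden advances.
Arden survives the agenda.

Arden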